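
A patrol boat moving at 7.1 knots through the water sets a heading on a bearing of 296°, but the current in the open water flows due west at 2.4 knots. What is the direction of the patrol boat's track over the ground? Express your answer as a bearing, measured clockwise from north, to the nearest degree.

290°

Taking east as x and north as y: velocity relative to the water = (-6.381, 3.112) knots; the water relative to ground = (-2.400, 0.000) knots.
Velocity relative to ground = (-6.381, 3.112) + (-2.400, 0.000) = (-8.781, 3.112) knots.
Bearing = atan2(-8.78, 3.11) = 289.52° clockwise from north.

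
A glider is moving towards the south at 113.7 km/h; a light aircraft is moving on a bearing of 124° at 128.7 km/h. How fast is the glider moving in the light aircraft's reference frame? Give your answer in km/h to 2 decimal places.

Taking east as x and north as y: glider velocity = (0.000, -113.700) km/h; light aircraft velocity = (106.697, -71.968) km/h.
Velocity of glider relative to light aircraft = (0.000, -113.700) − (106.697, -71.968) = (-106.697, -41.732) km/h.
Magnitude = |(-106.697, -41.732)| = 114.568 km/h.

114.57 km/h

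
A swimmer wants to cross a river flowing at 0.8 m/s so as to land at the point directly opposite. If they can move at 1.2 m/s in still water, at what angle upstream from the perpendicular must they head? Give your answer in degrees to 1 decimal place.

To cancel the current, the upstream component of the swimmer's velocity must equal the flow: 1.2 sin θ = 0.8.
sin θ = 0.8 / 1.2 = 0.6667.
θ = arcsin(0.6667) = 41.810°.

41.8°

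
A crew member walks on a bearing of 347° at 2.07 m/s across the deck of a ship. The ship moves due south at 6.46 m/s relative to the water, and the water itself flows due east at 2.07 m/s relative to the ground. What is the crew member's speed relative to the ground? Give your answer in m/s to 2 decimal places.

In east/north components (m/s): crew member relative to ship = (-0.466, 2.017); ship relative to water = (0.000, -6.460); water relative to ground = (2.070, 0.000).
Sum = (1.604, -4.443) m/s.
Speed = |(1.604, -4.443)| = 4.724 m/s.

4.72 m/s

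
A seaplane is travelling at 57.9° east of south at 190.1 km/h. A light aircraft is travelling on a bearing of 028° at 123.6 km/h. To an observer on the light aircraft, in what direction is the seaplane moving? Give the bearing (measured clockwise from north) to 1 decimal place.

Taking east as x and north as y: seaplane velocity = (161.038, -101.019) km/h; light aircraft velocity = (58.027, 109.132) km/h.
Velocity of seaplane relative to light aircraft = (161.038, -101.019) − (58.027, 109.132) = (103.011, -210.151) km/h.
Bearing = atan2(103.01, -210.15) = 153.89° clockwise from north.

153.9°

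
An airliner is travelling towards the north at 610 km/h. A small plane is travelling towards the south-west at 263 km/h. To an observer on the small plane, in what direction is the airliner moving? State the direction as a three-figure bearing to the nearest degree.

013°

Taking east as x and north as y: airliner velocity = (0.000, 610.000) km/h; small plane velocity = (-185.969, -185.969) km/h.
Velocity of airliner relative to small plane = (0.000, 610.000) − (-185.969, -185.969) = (185.969, 795.969) km/h.
Bearing = atan2(185.97, 795.97) = 13.15° clockwise from north.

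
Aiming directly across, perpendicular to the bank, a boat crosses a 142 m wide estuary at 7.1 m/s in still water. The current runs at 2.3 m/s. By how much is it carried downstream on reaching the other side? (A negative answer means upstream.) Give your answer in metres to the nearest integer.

46 m

Perpendicular speed = 7.100 m/s; crossing time = 142 / 7.100 = 20.000 s.
Net downstream speed = 2.300 m/s.
Drift = 2.300 × 20.000 = 46.000 m (downstream).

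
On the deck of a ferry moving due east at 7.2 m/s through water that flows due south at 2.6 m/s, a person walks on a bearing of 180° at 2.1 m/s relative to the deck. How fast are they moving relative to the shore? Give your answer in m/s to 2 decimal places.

In east/north components (m/s): person relative to ferry = (0.000, -2.100); ferry relative to water = (7.200, 0.000); water relative to ground = (0.000, -2.600).
Sum = (7.200, -4.700) m/s.
Speed = |(7.200, -4.700)| = 8.598 m/s.

8.60 m/s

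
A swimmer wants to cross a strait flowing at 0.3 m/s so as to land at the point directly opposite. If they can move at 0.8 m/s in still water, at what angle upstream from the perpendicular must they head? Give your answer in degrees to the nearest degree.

22°

To cancel the current, the upstream component of the swimmer's velocity must equal the flow: 0.8 sin θ = 0.3.
sin θ = 0.3 / 0.8 = 0.3750.
θ = arcsin(0.3750) = 22.024°.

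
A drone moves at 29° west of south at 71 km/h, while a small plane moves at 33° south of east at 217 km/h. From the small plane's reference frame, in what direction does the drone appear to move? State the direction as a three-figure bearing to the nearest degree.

285°

Taking east as x and north as y: drone velocity = (-34.421, -62.098) km/h; small plane velocity = (181.992, -118.187) km/h.
Velocity of drone relative to small plane = (-34.421, -62.098) − (181.992, -118.187) = (-216.413, 56.089) km/h.
Bearing = atan2(-216.41, 56.09) = 284.53° clockwise from north.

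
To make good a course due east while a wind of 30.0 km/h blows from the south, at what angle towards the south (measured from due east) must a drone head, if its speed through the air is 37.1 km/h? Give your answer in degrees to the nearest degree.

The wind pushes perpendicular to the desired track; the heading must have a component into the wind equal to 30.0 km/h: 37.1 sin θ = 30.0.
sin θ = 0.8086, so θ = 53.962°.

54°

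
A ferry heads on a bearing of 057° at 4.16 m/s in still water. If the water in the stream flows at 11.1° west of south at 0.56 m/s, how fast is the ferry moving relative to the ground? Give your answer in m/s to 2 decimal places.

Taking east as x and north as y: velocity relative to the water = (3.489, 2.266) m/s; the water relative to ground = (-0.108, -0.550) m/s.
Velocity relative to ground = (3.489, 2.266) + (-0.108, -0.550) = (3.381, 1.716) m/s.
Speed = |(3.381, 1.716)| = 3.792 m/s.

3.79 m/s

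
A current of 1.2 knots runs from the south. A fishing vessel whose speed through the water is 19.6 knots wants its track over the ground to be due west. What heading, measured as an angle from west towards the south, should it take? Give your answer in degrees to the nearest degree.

The current pushes perpendicular to the desired track; the heading must have a component into the current equal to 1.2 knots: 19.6 sin θ = 1.2.
sin θ = 0.0612, so θ = 3.510°.

4°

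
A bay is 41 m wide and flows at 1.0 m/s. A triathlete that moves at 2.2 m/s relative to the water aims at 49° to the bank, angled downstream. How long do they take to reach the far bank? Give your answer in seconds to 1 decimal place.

The component of the triathlete's velocity perpendicular to the bank is 2.2 × sin 49° = 1.660 m/s.
The current is parallel to the bank, so it does not affect the crossing time.
Time = 41 / 1.660 = 24.693 s.

24.7 s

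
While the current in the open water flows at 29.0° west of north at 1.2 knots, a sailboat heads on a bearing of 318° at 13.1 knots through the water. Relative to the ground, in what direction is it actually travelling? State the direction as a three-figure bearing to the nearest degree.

Taking east as x and north as y: velocity relative to the water = (-8.766, 9.735) knots; the water relative to ground = (-0.582, 1.050) knots.
Velocity relative to ground = (-8.766, 9.735) + (-0.582, 1.050) = (-9.347, 10.785) knots.
Bearing = atan2(-9.35, 10.78) = 319.08° clockwise from north.

319°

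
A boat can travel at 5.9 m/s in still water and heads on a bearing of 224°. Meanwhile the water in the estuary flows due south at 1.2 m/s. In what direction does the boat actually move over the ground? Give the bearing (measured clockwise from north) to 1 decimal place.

Taking east as x and north as y: velocity relative to the water = (-4.098, -4.244) m/s; the water relative to ground = (0.000, -1.200) m/s.
Velocity relative to ground = (-4.098, -4.244) + (0.000, -1.200) = (-4.098, -5.444) m/s.
Bearing = atan2(-4.10, -5.44) = 216.97° clockwise from north.

217.0°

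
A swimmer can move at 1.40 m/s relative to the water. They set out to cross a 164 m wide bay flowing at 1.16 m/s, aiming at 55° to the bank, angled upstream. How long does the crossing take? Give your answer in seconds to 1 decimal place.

The component of the swimmer's velocity perpendicular to the bank is 1.40 × sin 55° = 1.147 m/s.
Only the cross-stream component determines the crossing time; the current contributes nothing perpendicular to the bank.
Time = 164 / 1.147 = 143.005 s.

143.0 s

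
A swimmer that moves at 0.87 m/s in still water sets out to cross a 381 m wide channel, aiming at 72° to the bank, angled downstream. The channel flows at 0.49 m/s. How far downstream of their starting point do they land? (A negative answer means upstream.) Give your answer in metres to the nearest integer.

349 m

Perpendicular speed = 0.827 m/s; crossing time = 381 / 0.827 = 460.468 s.
Net downstream speed = 0.759 m/s.
Drift = 0.759 × 460.468 = 349.424 m (downstream).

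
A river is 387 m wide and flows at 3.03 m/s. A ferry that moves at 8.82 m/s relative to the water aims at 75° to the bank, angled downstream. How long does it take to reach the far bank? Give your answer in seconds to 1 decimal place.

45.4 s

The component of the ferry's velocity perpendicular to the bank is 8.82 × sin 75° = 8.519 m/s.
The current is parallel to the bank, so it does not affect the crossing time.
Time = 387 / 8.519 = 45.425 s.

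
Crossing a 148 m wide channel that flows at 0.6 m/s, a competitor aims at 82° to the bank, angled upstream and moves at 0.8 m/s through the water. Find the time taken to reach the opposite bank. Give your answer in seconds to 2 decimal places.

186.82 s

The component of the competitor's velocity perpendicular to the bank is 0.8 × sin 82° = 0.792 m/s.
Only the cross-stream component determines the crossing time; the current contributes nothing perpendicular to the bank.
Time = 148 / 0.792 = 186.818 s.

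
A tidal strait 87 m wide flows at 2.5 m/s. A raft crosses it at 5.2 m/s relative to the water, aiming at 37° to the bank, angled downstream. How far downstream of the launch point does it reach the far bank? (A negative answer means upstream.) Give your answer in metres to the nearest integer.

185 m

Perpendicular speed = 3.129 m/s; crossing time = 87 / 3.129 = 27.801 s.
Net downstream speed = 6.653 m/s.
Drift = 6.653 × 27.801 = 184.954 m (downstream).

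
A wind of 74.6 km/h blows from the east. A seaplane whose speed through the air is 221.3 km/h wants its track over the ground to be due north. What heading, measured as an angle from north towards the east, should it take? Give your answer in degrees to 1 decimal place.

The wind pushes perpendicular to the desired track; the heading must have a component into the wind equal to 74.6 km/h: 221.3 sin θ = 74.6.
sin θ = 0.3371, so θ = 19.700°.

19.7°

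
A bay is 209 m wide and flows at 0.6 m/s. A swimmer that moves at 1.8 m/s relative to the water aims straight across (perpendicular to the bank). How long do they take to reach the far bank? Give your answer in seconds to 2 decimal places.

The component of the swimmer's velocity perpendicular to the bank is 1.8 m/s.
The flow acts along the bank and has no component across it.
Time = 209 / 1.800 = 116.111 s.

116.11 s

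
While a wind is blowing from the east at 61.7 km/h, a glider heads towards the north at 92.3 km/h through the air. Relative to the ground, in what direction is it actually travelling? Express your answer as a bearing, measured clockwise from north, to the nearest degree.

Taking east as x and north as y: velocity relative to the air = (0.000, 92.300) km/h; the air relative to ground = (-61.700, 0.000) km/h.
Velocity relative to ground = (0.000, 92.300) + (-61.700, 0.000) = (-61.700, 92.300) km/h.
Bearing = atan2(-61.70, 92.30) = 326.24° clockwise from north.

326°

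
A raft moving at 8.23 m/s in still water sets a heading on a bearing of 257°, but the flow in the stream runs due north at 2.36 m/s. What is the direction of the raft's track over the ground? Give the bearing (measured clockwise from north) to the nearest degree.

274°

Taking east as x and north as y: velocity relative to the water = (-8.019, -1.851) m/s; the water relative to ground = (0.000, 2.360) m/s.
Velocity relative to ground = (-8.019, -1.851) + (0.000, 2.360) = (-8.019, 0.509) m/s.
Bearing = atan2(-8.02, 0.51) = 273.63° clockwise from north.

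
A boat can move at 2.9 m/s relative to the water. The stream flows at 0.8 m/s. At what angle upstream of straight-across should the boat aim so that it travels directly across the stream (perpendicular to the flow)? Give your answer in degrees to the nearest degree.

16°

To cancel the current, the upstream component of the boat's velocity must equal the flow: 2.9 sin θ = 0.8.
sin θ = 0.8 / 2.9 = 0.2759.
θ = arcsin(0.2759) = 16.013°.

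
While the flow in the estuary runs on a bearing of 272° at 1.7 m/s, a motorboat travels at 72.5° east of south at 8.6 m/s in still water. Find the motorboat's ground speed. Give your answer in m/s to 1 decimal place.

7.0 m/s

Taking east as x and north as y: velocity relative to the water = (8.202, -2.586) m/s; the water relative to ground = (-1.699, 0.059) m/s.
Velocity relative to ground = (8.202, -2.586) + (-1.699, 0.059) = (6.503, -2.527) m/s.
Speed = |(6.503, -2.527)| = 6.977 m/s.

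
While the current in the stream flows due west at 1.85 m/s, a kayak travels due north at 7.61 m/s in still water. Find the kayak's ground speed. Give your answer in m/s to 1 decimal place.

Taking east as x and north as y: velocity relative to the water = (0.000, 7.610) m/s; the water relative to ground = (-1.850, 0.000) m/s.
Velocity relative to ground = (0.000, 7.610) + (-1.850, 0.000) = (-1.850, 7.610) m/s.
Speed = |(-1.850, 7.610)| = 7.832 m/s.

7.8 m/s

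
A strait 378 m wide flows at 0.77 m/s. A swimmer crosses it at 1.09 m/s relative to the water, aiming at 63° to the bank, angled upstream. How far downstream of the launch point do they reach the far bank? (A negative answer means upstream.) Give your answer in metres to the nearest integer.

Perpendicular speed = 0.971 m/s; crossing time = 378 / 0.971 = 389.210 s.
Net downstream speed = 0.275 m/s.
Drift = 0.275 × 389.210 = 107.091 m (downstream).

107 m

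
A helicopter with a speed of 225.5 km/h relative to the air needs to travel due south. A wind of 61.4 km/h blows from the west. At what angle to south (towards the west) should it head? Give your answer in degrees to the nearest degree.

16°

The wind pushes perpendicular to the desired track; the heading must have a component into the wind equal to 61.4 km/h: 225.5 sin θ = 61.4.
sin θ = 0.2723, so θ = 15.800°.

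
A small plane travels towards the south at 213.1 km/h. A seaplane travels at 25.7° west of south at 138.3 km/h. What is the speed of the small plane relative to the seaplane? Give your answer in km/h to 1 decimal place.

Taking east as x and north as y: small plane velocity = (0.000, -213.100) km/h; seaplane velocity = (-59.975, -124.619) km/h.
Velocity of small plane relative to seaplane = (0.000, -213.100) − (-59.975, -124.619) = (59.975, -88.481) km/h.
Magnitude = |(59.975, -88.481)| = 106.892 km/h.

106.9 km/h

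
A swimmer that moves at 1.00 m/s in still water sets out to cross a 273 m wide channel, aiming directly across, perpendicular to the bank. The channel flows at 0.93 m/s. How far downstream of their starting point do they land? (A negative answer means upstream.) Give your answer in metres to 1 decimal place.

Perpendicular speed = 1.000 m/s; crossing time = 273 / 1.000 = 273.000 s.
Net downstream speed = 0.930 m/s.
Drift = 0.930 × 273.000 = 253.890 m (downstream).

253.9 m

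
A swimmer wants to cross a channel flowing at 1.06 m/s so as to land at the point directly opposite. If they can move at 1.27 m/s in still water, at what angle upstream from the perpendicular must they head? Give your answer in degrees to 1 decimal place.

56.6°

To cancel the current, the upstream component of the swimmer's velocity must equal the flow: 1.27 sin θ = 1.06.
sin θ = 1.06 / 1.27 = 0.8346.
θ = arcsin(0.8346) = 56.579°.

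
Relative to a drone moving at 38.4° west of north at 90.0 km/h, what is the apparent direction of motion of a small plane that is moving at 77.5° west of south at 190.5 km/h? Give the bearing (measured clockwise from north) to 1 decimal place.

229.3°

Taking east as x and north as y: small plane velocity = (-185.984, -41.232) km/h; drone velocity = (-55.903, 70.532) km/h.
Velocity of small plane relative to drone = (-185.984, -41.232) − (-55.903, 70.532) = (-130.081, -111.764) km/h.
Bearing = atan2(-130.08, -111.76) = 229.33° clockwise from north.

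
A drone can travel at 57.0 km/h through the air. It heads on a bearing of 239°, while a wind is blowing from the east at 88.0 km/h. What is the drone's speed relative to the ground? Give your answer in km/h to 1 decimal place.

Taking east as x and north as y: velocity relative to the air = (-48.859, -29.357) km/h; the air relative to ground = (-88.000, 0.000) km/h.
Velocity relative to ground = (-48.859, -29.357) + (-88.000, 0.000) = (-136.859, -29.357) km/h.
Speed = |(-136.859, -29.357)| = 139.972 km/h.

140.0 km/h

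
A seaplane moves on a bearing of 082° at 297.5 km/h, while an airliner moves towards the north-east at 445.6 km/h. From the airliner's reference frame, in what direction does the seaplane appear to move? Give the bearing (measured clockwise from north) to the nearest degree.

184°

Taking east as x and north as y: seaplane velocity = (294.605, 41.404) km/h; airliner velocity = (315.087, 315.087) km/h.
Velocity of seaplane relative to airliner = (294.605, 41.404) − (315.087, 315.087) = (-20.482, -273.683) km/h.
Bearing = atan2(-20.48, -273.68) = 184.28° clockwise from north.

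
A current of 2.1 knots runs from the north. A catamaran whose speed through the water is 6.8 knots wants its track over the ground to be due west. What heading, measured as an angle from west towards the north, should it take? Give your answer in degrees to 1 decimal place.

18.0°

The current pushes perpendicular to the desired track; the heading must have a component into the current equal to 2.1 knots: 6.8 sin θ = 2.1.
sin θ = 0.3088, so θ = 17.988°.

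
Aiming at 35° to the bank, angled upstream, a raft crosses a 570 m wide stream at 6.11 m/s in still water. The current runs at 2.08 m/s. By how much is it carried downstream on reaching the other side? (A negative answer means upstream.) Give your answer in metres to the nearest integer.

Perpendicular speed = 3.505 m/s; crossing time = 570 / 3.505 = 162.646 s.
Net downstream speed = -2.925 m/s.
Drift = -2.925 × 162.646 = -475.741 m (upstream).

-476 m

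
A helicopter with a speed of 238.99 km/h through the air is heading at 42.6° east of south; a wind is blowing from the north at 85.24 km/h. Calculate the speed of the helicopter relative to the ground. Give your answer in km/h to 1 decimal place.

Taking east as x and north as y: velocity relative to the air = (161.767, -175.920) km/h; the air relative to ground = (0.000, -85.240) km/h.
Velocity relative to ground = (161.767, -175.920) + (0.000, -85.240) = (161.767, -261.160) km/h.
Speed = |(161.767, -261.160)| = 307.202 km/h.

307.2 km/h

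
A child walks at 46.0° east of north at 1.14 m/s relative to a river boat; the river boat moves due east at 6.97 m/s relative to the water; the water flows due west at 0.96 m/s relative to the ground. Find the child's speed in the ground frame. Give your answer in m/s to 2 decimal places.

In east/north components (m/s): child relative to river boat = (0.820, 0.792); river boat relative to water = (6.970, 0.000); water relative to ground = (-0.960, 0.000).
Sum = (6.830, 0.792) m/s.
Speed = |(6.830, 0.792)| = 6.876 m/s.

6.88 m/s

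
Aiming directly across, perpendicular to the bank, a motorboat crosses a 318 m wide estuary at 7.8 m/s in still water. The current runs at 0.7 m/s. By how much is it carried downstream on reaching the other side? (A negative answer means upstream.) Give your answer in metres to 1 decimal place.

Perpendicular speed = 7.800 m/s; crossing time = 318 / 7.800 = 40.769 s.
Net downstream speed = 0.700 m/s.
Drift = 0.700 × 40.769 = 28.538 m (downstream).

28.5 m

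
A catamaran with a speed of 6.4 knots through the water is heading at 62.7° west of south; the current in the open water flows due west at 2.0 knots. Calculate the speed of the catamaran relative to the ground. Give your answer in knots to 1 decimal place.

8.2 knots

Taking east as x and north as y: velocity relative to the water = (-5.687, -2.935) knots; the water relative to ground = (-2.000, 0.000) knots.
Velocity relative to ground = (-5.687, -2.935) + (-2.000, 0.000) = (-7.687, -2.935) knots.
Speed = |(-7.687, -2.935)| = 8.229 knots.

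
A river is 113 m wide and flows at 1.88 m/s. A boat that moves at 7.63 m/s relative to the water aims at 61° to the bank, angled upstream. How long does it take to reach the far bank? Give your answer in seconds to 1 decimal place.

The component of the boat's velocity perpendicular to the bank is 7.63 × sin 61° = 6.673 m/s.
Only the cross-stream component determines the crossing time; the current contributes nothing perpendicular to the bank.
Time = 113 / 6.673 = 16.933 s.

16.9 s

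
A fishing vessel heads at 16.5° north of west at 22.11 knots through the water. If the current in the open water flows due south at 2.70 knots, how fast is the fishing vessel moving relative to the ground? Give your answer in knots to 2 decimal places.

21.50 knots

Taking east as x and north as y: velocity relative to the water = (-21.200, 6.280) knots; the water relative to ground = (0.000, -2.700) knots.
Velocity relative to ground = (-21.200, 6.280) + (0.000, -2.700) = (-21.200, 3.580) knots.
Speed = |(-21.200, 3.580)| = 21.500 knots.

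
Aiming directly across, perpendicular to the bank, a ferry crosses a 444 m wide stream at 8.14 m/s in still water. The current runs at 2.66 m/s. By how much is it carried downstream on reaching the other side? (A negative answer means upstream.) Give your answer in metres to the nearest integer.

145 m

Perpendicular speed = 8.140 m/s; crossing time = 444 / 8.140 = 54.545 s.
Net downstream speed = 2.660 m/s.
Drift = 2.660 × 54.545 = 145.091 m (downstream).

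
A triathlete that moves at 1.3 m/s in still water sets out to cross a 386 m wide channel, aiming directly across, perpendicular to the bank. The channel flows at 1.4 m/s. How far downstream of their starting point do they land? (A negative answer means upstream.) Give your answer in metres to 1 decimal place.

Perpendicular speed = 1.300 m/s; crossing time = 386 / 1.300 = 296.923 s.
Net downstream speed = 1.400 m/s.
Drift = 1.400 × 296.923 = 415.692 m (downstream).

415.7 m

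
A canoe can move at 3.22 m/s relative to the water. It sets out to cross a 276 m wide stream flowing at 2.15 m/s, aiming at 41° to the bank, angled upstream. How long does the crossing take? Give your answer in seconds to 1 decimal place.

The component of the canoe's velocity perpendicular to the bank is 3.22 × sin 41° = 2.113 m/s.
The flow acts along the bank and has no component across it.
Time = 276 / 2.113 = 130.650 s.

130.7 s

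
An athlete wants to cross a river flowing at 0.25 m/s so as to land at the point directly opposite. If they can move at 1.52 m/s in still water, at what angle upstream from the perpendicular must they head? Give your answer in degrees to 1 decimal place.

9.5°

To cancel the current, the upstream component of the athlete's velocity must equal the flow: 1.52 sin θ = 0.25.
sin θ = 0.25 / 1.52 = 0.1645.
θ = arcsin(0.1645) = 9.467°.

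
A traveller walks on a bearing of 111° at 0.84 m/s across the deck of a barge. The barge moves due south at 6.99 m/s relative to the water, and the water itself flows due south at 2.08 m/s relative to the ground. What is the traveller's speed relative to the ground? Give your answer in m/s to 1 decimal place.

9.4 m/s

In east/north components (m/s): traveller relative to barge = (0.784, -0.301); barge relative to water = (0.000, -6.990); water relative to ground = (0.000, -2.080).
Sum = (0.784, -9.371) m/s.
Speed = |(0.784, -9.371)| = 9.404 m/s.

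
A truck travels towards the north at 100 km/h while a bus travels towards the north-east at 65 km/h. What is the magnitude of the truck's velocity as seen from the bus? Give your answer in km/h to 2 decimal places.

70.94 km/h

Taking east as x and north as y: truck velocity = (0.000, 100.000) km/h; bus velocity = (45.962, 45.962) km/h.
Velocity of truck relative to bus = (0.000, 100.000) − (45.962, 45.962) = (-45.962, 54.038) km/h.
Magnitude = |(-45.962, 54.038)| = 70.941 km/h.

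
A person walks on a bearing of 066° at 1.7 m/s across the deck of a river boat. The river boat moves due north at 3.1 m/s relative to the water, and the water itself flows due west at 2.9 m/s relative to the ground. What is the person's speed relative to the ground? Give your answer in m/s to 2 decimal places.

In east/north components (m/s): person relative to river boat = (1.553, 0.691); river boat relative to water = (0.000, 3.100); water relative to ground = (-2.900, 0.000).
Sum = (-1.347, 3.791) m/s.
Speed = |(-1.347, 3.791)| = 4.024 m/s.

4.02 m/s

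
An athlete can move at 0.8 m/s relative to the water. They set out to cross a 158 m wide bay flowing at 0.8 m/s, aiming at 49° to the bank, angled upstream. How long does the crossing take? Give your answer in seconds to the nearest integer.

The component of the athlete's velocity perpendicular to the bank is 0.8 × sin 49° = 0.604 m/s.
The current is parallel to the bank, so it does not affect the crossing time.
Time = 158 / 0.604 = 261.690 s.

262 s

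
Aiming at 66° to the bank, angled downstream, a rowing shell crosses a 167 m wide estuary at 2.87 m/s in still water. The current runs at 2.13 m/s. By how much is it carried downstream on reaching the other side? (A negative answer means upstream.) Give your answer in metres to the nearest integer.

Perpendicular speed = 2.622 m/s; crossing time = 167 / 2.622 = 63.695 s.
Net downstream speed = 3.297 m/s.
Drift = 3.297 × 63.695 = 210.023 m (downstream).

210 m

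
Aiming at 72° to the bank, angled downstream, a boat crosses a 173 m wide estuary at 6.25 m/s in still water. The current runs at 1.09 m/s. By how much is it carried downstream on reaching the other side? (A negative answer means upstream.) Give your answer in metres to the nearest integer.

Perpendicular speed = 5.944 m/s; crossing time = 173 / 5.944 = 29.104 s.
Net downstream speed = 3.021 m/s.
Drift = 3.021 × 29.104 = 87.935 m (downstream).

88 m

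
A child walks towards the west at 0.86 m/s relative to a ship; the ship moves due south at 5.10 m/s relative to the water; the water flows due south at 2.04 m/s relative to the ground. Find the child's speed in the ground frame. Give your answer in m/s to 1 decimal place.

In east/north components (m/s): child relative to ship = (-0.860, 0.000); ship relative to water = (0.000, -5.100); water relative to ground = (0.000, -2.040).
Sum = (-0.860, -7.140) m/s.
Speed = |(-0.860, -7.140)| = 7.192 m/s.

7.2 m/s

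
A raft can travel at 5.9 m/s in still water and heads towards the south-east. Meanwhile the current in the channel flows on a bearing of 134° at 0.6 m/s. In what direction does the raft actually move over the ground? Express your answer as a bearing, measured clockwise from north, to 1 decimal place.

134.9°

Taking east as x and north as y: velocity relative to the water = (4.172, -4.172) m/s; the water relative to ground = (0.432, -0.417) m/s.
Velocity relative to ground = (4.172, -4.172) + (0.432, -0.417) = (4.604, -4.589) m/s.
Bearing = atan2(4.60, -4.59) = 134.91° clockwise from north.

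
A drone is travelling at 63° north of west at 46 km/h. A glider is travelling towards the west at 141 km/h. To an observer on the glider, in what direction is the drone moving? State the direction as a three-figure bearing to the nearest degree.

071°

Taking east as x and north as y: drone velocity = (-20.884, 40.986) km/h; glider velocity = (-141.000, 0.000) km/h.
Velocity of drone relative to glider = (-20.884, 40.986) − (-141.000, 0.000) = (120.116, 40.986) km/h.
Bearing = atan2(120.12, 40.99) = 71.16° clockwise from north.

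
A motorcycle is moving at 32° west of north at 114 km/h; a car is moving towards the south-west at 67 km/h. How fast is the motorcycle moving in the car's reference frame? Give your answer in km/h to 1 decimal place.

144.6 km/h

Taking east as x and north as y: motorcycle velocity = (-60.411, 96.677) km/h; car velocity = (-47.376, -47.376) km/h.
Velocity of motorcycle relative to car = (-60.411, 96.677) − (-47.376, -47.376) = (-13.035, 144.054) km/h.
Magnitude = |(-13.035, 144.054)| = 144.642 km/h.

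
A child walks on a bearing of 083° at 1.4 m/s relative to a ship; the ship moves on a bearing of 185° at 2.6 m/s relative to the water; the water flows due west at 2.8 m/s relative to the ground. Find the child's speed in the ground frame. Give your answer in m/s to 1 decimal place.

2.9 m/s

In east/north components (m/s): child relative to ship = (1.390, 0.171); ship relative to water = (-0.227, -2.590); water relative to ground = (-2.800, 0.000).
Sum = (-1.637, -2.419) m/s.
Speed = |(-1.637, -2.419)| = 2.921 m/s.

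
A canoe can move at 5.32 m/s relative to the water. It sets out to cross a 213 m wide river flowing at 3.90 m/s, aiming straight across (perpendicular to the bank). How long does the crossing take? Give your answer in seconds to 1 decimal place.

40.0 s

The component of the canoe's velocity perpendicular to the bank is 5.32 m/s.
The flow acts along the bank and has no component across it.
Time = 213 / 5.320 = 40.038 s.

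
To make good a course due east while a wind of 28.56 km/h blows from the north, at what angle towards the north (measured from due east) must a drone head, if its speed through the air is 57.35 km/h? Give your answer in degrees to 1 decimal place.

29.9°

The wind pushes perpendicular to the desired track; the heading must have a component into the wind equal to 28.56 km/h: 57.35 sin θ = 28.56.
sin θ = 0.4980, so θ = 29.867°.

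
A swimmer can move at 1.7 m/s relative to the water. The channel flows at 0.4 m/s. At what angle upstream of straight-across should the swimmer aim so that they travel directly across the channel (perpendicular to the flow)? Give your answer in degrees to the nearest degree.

14°

To cancel the current, the upstream component of the swimmer's velocity must equal the flow: 1.7 sin θ = 0.4.
sin θ = 0.4 / 1.7 = 0.2353.
θ = arcsin(0.2353) = 13.609°.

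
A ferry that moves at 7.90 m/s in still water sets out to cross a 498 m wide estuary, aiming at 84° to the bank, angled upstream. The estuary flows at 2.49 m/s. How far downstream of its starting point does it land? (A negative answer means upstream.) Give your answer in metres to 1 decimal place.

Perpendicular speed = 7.857 m/s; crossing time = 498 / 7.857 = 63.385 s.
Net downstream speed = 1.664 m/s.
Drift = 1.664 × 63.385 = 105.487 m (downstream).

105.5 m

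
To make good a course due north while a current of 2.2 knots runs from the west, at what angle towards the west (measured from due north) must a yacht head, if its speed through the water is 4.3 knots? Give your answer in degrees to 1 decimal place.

30.8°

The current pushes perpendicular to the desired track; the heading must have a component into the current equal to 2.2 knots: 4.3 sin θ = 2.2.
sin θ = 0.5116, so θ = 30.772°.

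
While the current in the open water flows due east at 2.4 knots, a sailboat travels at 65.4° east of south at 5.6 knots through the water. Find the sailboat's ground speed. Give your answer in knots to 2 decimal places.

7.85 knots

Taking east as x and north as y: velocity relative to the water = (5.092, -2.331) knots; the water relative to ground = (2.400, 0.000) knots.
Velocity relative to ground = (5.092, -2.331) + (2.400, 0.000) = (7.492, -2.331) knots.
Speed = |(7.492, -2.331)| = 7.846 knots.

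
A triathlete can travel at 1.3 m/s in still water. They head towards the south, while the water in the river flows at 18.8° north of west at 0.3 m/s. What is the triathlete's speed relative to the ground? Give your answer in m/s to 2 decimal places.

Taking east as x and north as y: velocity relative to the water = (0.000, -1.300) m/s; the water relative to ground = (-0.284, 0.097) m/s.
Velocity relative to ground = (0.000, -1.300) + (-0.284, 0.097) = (-0.284, -1.203) m/s.
Speed = |(-0.284, -1.203)| = 1.236 m/s.

1.24 m/s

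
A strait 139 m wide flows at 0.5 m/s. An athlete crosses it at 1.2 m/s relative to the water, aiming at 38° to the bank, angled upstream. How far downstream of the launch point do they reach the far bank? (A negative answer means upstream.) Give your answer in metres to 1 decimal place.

-83.8 m

Perpendicular speed = 0.739 m/s; crossing time = 139 / 0.739 = 188.145 s.
Net downstream speed = -0.446 m/s.
Drift = -0.446 × 188.145 = -83.840 m (upstream).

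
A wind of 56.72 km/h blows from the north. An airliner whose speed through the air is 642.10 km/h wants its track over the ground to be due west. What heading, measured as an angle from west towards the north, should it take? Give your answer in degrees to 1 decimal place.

5.1°

The wind pushes perpendicular to the desired track; the heading must have a component into the wind equal to 56.72 km/h: 642.10 sin θ = 56.72.
sin θ = 0.0883, so θ = 5.068°.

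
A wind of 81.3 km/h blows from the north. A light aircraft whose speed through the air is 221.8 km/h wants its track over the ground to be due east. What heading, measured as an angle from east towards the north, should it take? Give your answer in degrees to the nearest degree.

22°

The wind pushes perpendicular to the desired track; the heading must have a component into the wind equal to 81.3 km/h: 221.8 sin θ = 81.3.
sin θ = 0.3665, so θ = 21.503°.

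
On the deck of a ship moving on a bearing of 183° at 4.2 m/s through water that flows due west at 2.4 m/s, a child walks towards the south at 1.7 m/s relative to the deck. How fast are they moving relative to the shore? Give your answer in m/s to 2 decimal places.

In east/north components (m/s): child relative to ship = (0.000, -1.700); ship relative to water = (-0.220, -4.194); water relative to ground = (-2.400, 0.000).
Sum = (-2.620, -5.894) m/s.
Speed = |(-2.620, -5.894)| = 6.450 m/s.

6.45 m/s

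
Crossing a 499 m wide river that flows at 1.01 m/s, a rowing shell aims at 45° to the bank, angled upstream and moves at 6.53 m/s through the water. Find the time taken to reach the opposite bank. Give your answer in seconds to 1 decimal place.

The component of the rowing shell's velocity perpendicular to the bank is 6.53 × sin 45° = 4.617 m/s.
Only the cross-stream component determines the crossing time; the current contributes nothing perpendicular to the bank.
Time = 499 / 4.617 = 108.069 s.

108.1 s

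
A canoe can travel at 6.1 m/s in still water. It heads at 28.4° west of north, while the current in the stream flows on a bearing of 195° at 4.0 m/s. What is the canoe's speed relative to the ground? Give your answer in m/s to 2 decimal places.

4.21 m/s

Taking east as x and north as y: velocity relative to the water = (-2.901, 5.366) m/s; the water relative to ground = (-1.035, -3.864) m/s.
Velocity relative to ground = (-2.901, 5.366) + (-1.035, -3.864) = (-3.937, 1.502) m/s.
Speed = |(-3.937, 1.502)| = 4.213 m/s.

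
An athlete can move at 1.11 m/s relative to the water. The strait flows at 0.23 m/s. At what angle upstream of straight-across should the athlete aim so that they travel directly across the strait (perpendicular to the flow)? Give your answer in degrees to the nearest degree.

12°

To cancel the current, the upstream component of the athlete's velocity must equal the flow: 1.11 sin θ = 0.23.
sin θ = 0.23 / 1.11 = 0.2072.
θ = arcsin(0.2072) = 11.959°.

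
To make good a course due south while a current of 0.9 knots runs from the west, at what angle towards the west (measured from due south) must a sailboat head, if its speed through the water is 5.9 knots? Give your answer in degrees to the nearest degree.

The current pushes perpendicular to the desired track; the heading must have a component into the current equal to 0.9 knots: 5.9 sin θ = 0.9.
sin θ = 0.1525, so θ = 8.774°.

9°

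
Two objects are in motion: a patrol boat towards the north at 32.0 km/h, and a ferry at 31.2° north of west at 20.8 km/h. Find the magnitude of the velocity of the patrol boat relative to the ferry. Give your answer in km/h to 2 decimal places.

27.70 km/h

Taking east as x and north as y: patrol boat velocity = (0.000, 32.000) km/h; ferry velocity = (-17.792, 10.775) km/h.
Velocity of patrol boat relative to ferry = (0.000, 32.000) − (-17.792, 10.775) = (17.792, 21.225) km/h.
Magnitude = |(17.792, 21.225)| = 27.696 km/h.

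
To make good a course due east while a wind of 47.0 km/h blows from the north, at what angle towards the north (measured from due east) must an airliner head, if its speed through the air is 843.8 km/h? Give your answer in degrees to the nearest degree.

The wind pushes perpendicular to the desired track; the heading must have a component into the wind equal to 47.0 km/h: 843.8 sin θ = 47.0.
sin θ = 0.0557, so θ = 3.193°.

3°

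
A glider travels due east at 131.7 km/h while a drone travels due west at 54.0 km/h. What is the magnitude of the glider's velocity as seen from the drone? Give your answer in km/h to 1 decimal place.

Taking east as x and north as y: glider velocity = (131.700, 0.000) km/h; drone velocity = (-54.000, 0.000) km/h.
Velocity of glider relative to drone = (131.700, 0.000) − (-54.000, 0.000) = (185.700, 0.000) km/h.
Magnitude = |(185.700, 0.000)| = 185.700 km/h.

185.7 km/h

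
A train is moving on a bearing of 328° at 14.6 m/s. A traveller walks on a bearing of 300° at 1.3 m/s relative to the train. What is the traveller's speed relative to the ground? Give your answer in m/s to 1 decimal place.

Taking east as x and north as y: train velocity = (-7.737, 12.382) m/s; traveller velocity relative to train = (-1.126, 0.650) m/s.
Velocity relative to ground = (-7.737, 12.382) + (-1.126, 0.650) = (-8.863, 13.032) m/s.
Speed = |(-8.863, 13.032)| = 15.760 m/s.

15.8 m/s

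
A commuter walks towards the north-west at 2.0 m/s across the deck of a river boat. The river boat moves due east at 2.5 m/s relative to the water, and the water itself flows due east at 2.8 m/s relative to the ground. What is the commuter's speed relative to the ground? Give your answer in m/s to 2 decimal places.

In east/north components (m/s): commuter relative to river boat = (-1.414, 1.414); river boat relative to water = (2.500, 0.000); water relative to ground = (2.800, 0.000).
Sum = (3.886, 1.414) m/s.
Speed = |(3.886, 1.414)| = 4.135 m/s.

4.14 m/s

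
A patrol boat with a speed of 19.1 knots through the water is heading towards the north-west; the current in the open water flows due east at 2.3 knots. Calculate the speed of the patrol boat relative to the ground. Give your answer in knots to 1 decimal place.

17.5 knots

Taking east as x and north as y: velocity relative to the water = (-13.506, 13.506) knots; the water relative to ground = (2.300, 0.000) knots.
Velocity relative to ground = (-13.506, 13.506) + (2.300, 0.000) = (-11.206, 13.506) knots.
Speed = |(-11.206, 13.506)| = 17.549 knots.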